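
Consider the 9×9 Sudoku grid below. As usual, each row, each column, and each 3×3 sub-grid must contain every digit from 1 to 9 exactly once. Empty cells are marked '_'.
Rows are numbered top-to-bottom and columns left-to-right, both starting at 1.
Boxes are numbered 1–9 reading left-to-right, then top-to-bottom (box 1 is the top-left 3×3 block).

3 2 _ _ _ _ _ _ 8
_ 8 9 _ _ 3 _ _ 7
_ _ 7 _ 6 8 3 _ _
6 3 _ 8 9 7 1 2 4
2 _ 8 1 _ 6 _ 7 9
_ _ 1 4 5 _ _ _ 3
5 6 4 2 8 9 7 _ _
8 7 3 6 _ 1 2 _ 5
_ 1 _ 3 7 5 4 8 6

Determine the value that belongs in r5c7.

5

Row 5 already contains {1, 2, 6, 7, 8, 9}.
Column 7 already contains {1, 2, 3, 4, 7}.
Its 3×3 block (box 6) already contains {1, 2, 3, 4, 7, 9}.
The only value from 1–9 not eliminated is 5, so r5c7 = 5.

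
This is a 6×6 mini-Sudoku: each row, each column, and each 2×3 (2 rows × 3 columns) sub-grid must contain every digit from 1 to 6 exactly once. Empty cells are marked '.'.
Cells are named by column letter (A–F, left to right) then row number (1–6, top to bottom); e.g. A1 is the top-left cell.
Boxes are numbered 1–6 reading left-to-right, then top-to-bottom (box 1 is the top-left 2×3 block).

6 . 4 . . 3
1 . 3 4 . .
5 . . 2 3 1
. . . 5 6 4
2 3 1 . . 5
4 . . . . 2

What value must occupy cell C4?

2

Row 4 already contains {4, 5, 6}.
Column C already contains {1, 3, 4}.
Its 2×3 block (box 3) already contains {5}.
The only value from 1–6 not eliminated is 2, so C4 = 2.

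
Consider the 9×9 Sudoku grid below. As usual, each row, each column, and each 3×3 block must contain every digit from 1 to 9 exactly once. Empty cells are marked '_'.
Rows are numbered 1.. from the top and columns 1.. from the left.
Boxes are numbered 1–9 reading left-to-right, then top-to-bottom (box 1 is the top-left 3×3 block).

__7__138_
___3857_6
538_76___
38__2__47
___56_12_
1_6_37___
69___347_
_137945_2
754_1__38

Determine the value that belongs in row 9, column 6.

Row 9 already contains {1, 3, 4, 5, 7, 8}.
Column 6 already contains {1, 3, 4, 5, 6, 7}.
Its 3×3 block (box 8) already contains {1, 3, 4, 7, 9}.
The only value from 1–9 not eliminated is 2, so row 9, column 6 = 2.

2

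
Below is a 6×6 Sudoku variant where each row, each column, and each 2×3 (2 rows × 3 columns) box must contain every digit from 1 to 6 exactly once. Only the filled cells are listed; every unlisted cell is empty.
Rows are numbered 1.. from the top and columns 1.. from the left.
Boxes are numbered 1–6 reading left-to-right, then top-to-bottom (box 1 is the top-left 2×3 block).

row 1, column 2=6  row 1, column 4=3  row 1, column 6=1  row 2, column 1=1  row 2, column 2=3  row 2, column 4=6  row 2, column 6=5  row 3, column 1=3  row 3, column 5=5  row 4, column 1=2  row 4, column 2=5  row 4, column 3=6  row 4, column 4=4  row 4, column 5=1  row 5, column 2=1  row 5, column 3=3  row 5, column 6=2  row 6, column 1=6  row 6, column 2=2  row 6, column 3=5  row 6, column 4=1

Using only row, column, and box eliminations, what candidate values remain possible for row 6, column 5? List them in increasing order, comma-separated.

3,4

Row 6 already contains {1, 2, 5, 6}.
Column 5 already contains {1, 5}.
Its 2×3 block (box 6) already contains {1, 2}.
Removing those from 1–6 leaves {3, 4} as the candidates for row 6, column 5.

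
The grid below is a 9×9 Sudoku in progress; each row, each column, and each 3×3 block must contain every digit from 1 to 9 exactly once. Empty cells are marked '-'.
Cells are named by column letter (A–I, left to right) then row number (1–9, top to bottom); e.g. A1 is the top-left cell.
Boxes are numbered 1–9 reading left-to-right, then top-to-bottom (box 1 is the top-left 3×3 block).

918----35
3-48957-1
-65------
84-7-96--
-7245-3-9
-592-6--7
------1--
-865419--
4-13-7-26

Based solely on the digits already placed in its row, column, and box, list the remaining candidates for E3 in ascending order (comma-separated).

Row 3 already contains {5, 6}.
Column E already contains {4, 5, 9}.
Its 3×3 block (box 2) already contains {5, 8, 9}.
Removing those from 1–9 leaves {1, 2, 3, 7} as the candidates for E3.

1,2,3,7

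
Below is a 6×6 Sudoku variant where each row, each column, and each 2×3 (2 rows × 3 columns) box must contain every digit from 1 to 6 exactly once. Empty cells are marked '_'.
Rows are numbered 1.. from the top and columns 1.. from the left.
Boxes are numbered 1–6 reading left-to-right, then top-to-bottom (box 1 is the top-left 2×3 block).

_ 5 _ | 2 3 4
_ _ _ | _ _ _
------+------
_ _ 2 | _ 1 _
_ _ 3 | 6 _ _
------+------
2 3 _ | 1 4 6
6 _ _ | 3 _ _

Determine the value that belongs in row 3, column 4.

4

Cell row 3, column 4 itself could take any of {4, 5} by direct elimination.
Consider where 4 can go in box 4.
row 3, column 6 is out (column 6 already has a 4).
row 4, column 5 is out (column 5 already has a 4).
row 4, column 6 is out (column 6 already has a 4).
So the only cell in box 4 that can hold 4 is row 3, column 4.
Therefore row 3, column 4 = 4.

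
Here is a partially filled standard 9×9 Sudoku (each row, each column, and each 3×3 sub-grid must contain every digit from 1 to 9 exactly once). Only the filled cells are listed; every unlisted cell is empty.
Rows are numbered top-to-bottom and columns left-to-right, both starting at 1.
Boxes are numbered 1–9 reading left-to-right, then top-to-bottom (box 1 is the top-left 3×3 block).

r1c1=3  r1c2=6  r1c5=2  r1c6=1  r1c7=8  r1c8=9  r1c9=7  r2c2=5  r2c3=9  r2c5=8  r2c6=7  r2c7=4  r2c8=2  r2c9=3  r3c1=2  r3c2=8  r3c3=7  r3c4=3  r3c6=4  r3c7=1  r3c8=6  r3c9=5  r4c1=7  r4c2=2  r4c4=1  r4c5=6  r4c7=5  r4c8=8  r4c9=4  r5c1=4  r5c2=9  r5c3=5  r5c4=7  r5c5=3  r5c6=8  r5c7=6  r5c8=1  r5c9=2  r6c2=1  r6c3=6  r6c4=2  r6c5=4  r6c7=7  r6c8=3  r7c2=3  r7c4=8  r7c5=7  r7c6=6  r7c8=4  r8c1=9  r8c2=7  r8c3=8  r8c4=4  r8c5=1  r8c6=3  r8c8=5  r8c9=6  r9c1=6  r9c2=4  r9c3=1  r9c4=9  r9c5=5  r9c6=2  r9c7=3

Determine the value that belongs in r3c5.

9

Row 3 already contains {1, 2, 3, 4, 5, 6, 7, 8}.
Column 5 already contains {1, 2, 3, 4, 5, 6, 7, 8}.
Its 3×3 block (box 2) already contains {1, 2, 3, 4, 7, 8}.
The only value from 1–9 not eliminated is 9, so r3c5 = 9.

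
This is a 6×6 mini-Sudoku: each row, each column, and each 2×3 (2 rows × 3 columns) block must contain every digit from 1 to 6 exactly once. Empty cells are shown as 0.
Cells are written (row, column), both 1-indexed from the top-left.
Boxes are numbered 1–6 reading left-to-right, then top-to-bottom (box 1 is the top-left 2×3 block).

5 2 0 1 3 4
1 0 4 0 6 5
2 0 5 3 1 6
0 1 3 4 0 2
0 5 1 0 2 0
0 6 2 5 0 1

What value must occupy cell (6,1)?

3

Cell (6,1) itself could take any of {3, 4} by direct elimination.
Consider where 3 can go in row 6.
(6,5) is out (column 5 already has a 3).
So the only cell in row 6 that can hold 3 is (6,1).
Therefore (6,1) = 3.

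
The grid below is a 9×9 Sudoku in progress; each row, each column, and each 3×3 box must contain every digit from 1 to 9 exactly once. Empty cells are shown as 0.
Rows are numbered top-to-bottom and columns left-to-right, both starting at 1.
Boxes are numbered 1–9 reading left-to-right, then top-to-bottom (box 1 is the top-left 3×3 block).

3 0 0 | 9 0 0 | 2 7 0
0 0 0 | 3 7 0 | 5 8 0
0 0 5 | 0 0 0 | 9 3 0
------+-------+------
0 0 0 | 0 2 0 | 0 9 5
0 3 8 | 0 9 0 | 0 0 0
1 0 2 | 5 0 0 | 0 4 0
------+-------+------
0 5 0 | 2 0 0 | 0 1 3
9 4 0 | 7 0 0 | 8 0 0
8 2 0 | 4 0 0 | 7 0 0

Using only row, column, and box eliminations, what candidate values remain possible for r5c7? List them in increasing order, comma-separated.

1,6

Row 5 already contains {3, 8, 9}.
Column 7 already contains {2, 5, 7, 8, 9}.
Its 3×3 block (box 6) already contains {4, 5, 9}.
Removing those from 1–9 leaves {1, 6} as the candidates for r5c7.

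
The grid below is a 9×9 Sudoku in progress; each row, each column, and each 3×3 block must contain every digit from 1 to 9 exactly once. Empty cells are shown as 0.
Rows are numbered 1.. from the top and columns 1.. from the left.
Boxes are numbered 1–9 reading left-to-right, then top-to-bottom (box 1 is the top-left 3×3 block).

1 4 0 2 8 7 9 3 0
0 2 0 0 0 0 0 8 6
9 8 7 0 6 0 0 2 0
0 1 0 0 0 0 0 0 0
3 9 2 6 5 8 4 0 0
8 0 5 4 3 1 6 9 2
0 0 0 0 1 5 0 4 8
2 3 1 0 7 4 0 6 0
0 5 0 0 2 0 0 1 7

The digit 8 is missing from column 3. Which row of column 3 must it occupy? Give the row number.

9

Consider where 8 can go in column 3.
row 1, column 3 is out (row 1 already has a 8).
row 2, column 3 is out (row 2 already has a 8).
row 4, column 3 is out (box 4 already has a 8).
row 7, column 3 is out (row 7 already has a 8).
So the only cell in column 3 that can hold 8 is row 9, column 3.
That is row 9.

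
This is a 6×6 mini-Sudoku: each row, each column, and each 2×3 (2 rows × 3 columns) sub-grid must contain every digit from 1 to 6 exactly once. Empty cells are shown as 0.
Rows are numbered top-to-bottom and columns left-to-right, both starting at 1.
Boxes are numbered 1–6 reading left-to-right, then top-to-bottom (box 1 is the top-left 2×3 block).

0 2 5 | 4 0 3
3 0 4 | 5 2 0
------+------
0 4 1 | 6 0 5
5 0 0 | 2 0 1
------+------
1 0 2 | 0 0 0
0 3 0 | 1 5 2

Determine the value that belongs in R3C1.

2

Row 3 already contains {1, 4, 5, 6}.
Column 1 already contains {1, 3, 5}.
Its 2×3 block (box 3) already contains {1, 4, 5}.
The only value from 1–6 not eliminated is 2, so R3C1 = 2.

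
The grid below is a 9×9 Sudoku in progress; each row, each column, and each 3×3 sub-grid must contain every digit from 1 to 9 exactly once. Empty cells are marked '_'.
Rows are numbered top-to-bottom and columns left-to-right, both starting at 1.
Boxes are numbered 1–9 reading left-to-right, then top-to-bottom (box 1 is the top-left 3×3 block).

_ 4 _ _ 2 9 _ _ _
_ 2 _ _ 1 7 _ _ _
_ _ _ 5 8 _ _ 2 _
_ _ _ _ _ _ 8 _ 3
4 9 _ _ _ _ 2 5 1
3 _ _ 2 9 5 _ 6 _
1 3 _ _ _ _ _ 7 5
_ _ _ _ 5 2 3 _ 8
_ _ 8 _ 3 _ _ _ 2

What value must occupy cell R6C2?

Cell R6C2 itself could take any of {1, 7, 8} by direct elimination.
Consider where 8 can go in column 2.
R3C2 is out (row 3 already has a 8).
R4C2 is out (row 4 already has a 8).
R8C2 is out (row 8 already has a 8).
R9C2 is out (row 9 already has a 8).
So the only cell in column 2 that can hold 8 is R6C2.
Therefore R6C2 = 8.

8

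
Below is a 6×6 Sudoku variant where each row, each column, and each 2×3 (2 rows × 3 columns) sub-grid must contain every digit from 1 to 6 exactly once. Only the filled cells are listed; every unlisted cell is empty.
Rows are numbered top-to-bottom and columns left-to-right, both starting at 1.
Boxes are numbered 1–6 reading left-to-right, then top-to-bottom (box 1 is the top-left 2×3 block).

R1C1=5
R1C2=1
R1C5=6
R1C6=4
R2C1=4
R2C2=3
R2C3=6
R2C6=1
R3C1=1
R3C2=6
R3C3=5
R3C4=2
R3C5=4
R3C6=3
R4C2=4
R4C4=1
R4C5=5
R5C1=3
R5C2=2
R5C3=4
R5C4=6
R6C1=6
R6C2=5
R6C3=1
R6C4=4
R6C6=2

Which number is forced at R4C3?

3

Cell R4C3 itself could take any of {2, 3} by direct elimination.
Consider where 3 can go in column 3.
R1C3 is out (box 1 already has a 3).
So the only cell in column 3 that can hold 3 is R4C3.
Therefore R4C3 = 3.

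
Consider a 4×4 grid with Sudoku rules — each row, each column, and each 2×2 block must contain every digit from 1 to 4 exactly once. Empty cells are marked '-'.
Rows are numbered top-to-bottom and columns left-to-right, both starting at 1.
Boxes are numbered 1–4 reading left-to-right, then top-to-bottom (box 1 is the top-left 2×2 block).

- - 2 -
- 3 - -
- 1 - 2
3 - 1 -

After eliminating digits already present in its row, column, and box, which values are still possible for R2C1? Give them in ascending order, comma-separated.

1,2,4

Row 2 already contains {3}.
Column 1 already contains {3}.
Its 2×2 block (box 1) already contains {3}.
Removing those from 1–4 leaves {1, 2, 4} as the candidates for R2C1.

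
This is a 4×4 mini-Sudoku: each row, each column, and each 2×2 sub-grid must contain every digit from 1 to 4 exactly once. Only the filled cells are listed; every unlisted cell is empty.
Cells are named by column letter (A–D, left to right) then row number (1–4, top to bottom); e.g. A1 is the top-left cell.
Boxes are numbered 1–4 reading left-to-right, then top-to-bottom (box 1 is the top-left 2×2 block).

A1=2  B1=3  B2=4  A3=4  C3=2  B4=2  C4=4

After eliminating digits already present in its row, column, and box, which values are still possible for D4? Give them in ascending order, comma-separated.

1,3

Row 4 already contains {2, 4}.
Column D already contains {}.
Its 2×2 block (box 4) already contains {2, 4}.
Removing those from 1–4 leaves {1, 3} as the candidates for D4.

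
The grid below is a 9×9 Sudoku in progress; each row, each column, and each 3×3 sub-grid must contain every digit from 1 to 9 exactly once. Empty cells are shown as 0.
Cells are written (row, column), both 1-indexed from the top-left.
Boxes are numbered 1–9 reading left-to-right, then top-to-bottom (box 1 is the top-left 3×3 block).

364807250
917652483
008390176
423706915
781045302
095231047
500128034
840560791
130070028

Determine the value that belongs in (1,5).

1

Row 1 already contains {2, 3, 4, 5, 6, 7, 8}.
Column 5 already contains {2, 3, 4, 5, 6, 7, 9}.
Its 3×3 block (box 2) already contains {2, 3, 5, 6, 7, 8, 9}.
The only value from 1–9 not eliminated is 1, so (1,5) = 1.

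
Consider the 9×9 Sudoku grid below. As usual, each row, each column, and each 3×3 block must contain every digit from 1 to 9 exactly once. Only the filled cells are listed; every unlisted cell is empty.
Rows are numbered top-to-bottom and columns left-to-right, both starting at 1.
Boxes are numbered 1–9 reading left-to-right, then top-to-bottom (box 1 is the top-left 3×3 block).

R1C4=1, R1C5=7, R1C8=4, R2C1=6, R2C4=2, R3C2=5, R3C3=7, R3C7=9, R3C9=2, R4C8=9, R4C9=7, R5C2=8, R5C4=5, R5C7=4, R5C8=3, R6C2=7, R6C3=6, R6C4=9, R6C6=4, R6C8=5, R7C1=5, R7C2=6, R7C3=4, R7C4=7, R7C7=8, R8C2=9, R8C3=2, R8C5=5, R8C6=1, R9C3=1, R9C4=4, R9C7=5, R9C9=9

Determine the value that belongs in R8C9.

Cell R8C9 itself could take any of {3, 4, 6} by direct elimination.
Consider where 4 can go in column 9.
R1C9 is out (row 1 already has a 4).
R2C9 is out (box 3 already has a 4).
R5C9 is out (row 5 already has a 4).
R6C9 is out (row 6 already has a 4).
R7C9 is out (row 7 already has a 4).
So the only cell in column 9 that can hold 4 is R8C9.
Therefore R8C9 = 4.

4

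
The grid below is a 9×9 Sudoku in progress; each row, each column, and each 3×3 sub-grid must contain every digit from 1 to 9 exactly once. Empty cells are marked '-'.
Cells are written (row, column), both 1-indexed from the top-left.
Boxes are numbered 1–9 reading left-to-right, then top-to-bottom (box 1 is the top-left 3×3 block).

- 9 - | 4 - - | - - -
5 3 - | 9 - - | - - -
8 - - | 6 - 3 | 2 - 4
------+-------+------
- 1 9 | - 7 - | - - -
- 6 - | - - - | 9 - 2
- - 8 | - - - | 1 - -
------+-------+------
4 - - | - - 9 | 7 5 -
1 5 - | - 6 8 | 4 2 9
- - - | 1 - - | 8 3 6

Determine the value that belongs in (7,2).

8

Cell (7,2) itself could take any of {2, 8} by direct elimination.
Consider where 8 can go in box 7.
(7,3) is out (column 3 already has a 8).
(8,3) is out (row 8 already has a 8).
(9,1) is out (row 9 already has a 8).
(9,2) is out (row 9 already has a 8).
(9,3) is out (row 9 already has a 8).
So the only cell in box 7 that can hold 8 is (7,2).
Therefore (7,2) = 8.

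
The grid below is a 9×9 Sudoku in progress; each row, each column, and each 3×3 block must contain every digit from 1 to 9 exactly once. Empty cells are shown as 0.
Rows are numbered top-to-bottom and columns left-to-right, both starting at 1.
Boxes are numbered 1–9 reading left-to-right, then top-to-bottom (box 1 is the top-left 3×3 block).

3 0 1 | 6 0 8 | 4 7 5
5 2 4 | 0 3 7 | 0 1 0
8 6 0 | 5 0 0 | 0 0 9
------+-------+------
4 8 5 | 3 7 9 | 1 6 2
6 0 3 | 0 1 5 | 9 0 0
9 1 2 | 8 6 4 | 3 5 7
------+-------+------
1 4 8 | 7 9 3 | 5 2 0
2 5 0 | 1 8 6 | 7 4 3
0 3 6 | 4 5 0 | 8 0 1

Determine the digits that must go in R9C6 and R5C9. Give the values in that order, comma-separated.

2,4

For R9C6:
  Row 9 already contains {1, 3, 4, 5, 6, 8}.
  Column 6 already contains {3, 4, 5, 6, 7, 8, 9}.
  Its 3×3 block (box 8) already contains {1, 3, 4, 5, 6, 7, 8, 9}.
  The only value from 1–9 not eliminated is 2, so R9C6 = 2.
For R5C9:
  Consider where 4 can go in box 6.
  R5C8 is out (column 8 already has a 4).
  So the only cell in box 6 that can hold 4 is R5C9.
  So R5C9 = 4.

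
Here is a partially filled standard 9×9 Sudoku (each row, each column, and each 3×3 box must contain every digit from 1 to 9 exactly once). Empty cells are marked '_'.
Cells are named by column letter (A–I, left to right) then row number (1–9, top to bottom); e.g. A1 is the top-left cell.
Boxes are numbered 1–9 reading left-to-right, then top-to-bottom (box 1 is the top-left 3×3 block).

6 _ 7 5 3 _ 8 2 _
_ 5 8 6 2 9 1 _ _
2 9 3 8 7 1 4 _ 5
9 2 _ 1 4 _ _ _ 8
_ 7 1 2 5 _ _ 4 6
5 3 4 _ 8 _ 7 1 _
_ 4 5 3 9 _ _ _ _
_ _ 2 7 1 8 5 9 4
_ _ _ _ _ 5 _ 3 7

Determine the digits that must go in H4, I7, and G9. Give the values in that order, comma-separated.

For H4:
  Row 4 already contains {1, 2, 4, 8, 9}.
  Column H already contains {1, 2, 3, 4, 9}.
  Its 3×3 block (box 6) already contains {1, 4, 6, 7, 8}.
  The only value from 1–9 not eliminated is 5, so H4 = 5.
For I7:
  Consider where 1 can go in column I.
  I1 is out (box 3 already has a 1).
  I2 is out (row 2 already has a 1).
  I6 is out (row 6 already has a 1).
  So the only cell in column I that can hold 1 is I7.
  So I7 = 1.
For G9:
  Consider where 2 can go in row 9.
  A9 is out (column A already has a 2).
  B9 is out (column B already has a 2).
  C9 is out (column C already has a 2).
  D9 is out (column D already has a 2).
  E9 is out (column E already has a 2).
  So the only cell in row 9 that can hold 2 is G9.
  So G9 = 2.

5,1,2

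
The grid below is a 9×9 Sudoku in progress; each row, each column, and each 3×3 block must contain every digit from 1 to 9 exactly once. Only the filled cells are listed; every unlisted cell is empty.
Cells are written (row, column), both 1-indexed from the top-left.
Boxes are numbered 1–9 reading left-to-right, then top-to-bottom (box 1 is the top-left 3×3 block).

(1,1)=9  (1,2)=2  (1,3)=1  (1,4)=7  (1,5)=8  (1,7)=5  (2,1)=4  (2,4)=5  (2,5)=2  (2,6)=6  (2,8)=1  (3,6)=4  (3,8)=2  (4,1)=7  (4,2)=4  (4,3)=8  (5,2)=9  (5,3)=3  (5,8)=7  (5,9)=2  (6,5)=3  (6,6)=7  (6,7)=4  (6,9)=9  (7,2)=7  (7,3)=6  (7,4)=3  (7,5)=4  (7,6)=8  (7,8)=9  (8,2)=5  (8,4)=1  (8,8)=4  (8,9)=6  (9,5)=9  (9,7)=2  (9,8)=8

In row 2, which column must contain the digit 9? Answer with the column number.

7

Consider where 9 can go in row 2.
(2,2) is out (column 2 already has a 9).
(2,3) is out (box 1 already has a 9).
(2,9) is out (column 9 already has a 9).
So the only cell in row 2 that can hold 9 is (2,7).
That is column 7.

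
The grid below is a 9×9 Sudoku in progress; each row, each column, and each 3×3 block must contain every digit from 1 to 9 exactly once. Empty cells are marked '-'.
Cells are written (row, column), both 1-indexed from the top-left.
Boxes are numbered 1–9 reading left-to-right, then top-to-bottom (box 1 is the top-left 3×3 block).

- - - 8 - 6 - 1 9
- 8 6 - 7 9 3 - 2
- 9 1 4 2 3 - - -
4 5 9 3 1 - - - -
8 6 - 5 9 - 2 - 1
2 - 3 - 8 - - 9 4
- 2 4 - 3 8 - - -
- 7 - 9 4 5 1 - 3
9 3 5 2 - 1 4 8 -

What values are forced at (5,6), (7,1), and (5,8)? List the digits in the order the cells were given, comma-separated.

For (5,6):
  Consider where 4 can go in row 5.
  (5,3) is out (column 3 already has a 4).
  (5,8) is out (box 6 already has a 4).
  So the only cell in row 5 that can hold 4 is (5,6).
  So (5,6) = 4.
For (7,1):
  Consider where 1 can go in column 1.
  (1,1) is out (row 1 already has a 1).
  (2,1) is out (box 1 already has a 1).
  (3,1) is out (row 3 already has a 1).
  (8,1) is out (row 8 already has a 1).
  So the only cell in column 1 that can hold 1 is (7,1).
  So (7,1) = 1.
For (5,8):
  Consider where 3 can go in row 5.
  (5,3) is out (column 3 already has a 3).
  (5,6) is out (column 6 already has a 3).
  So the only cell in row 5 that can hold 3 is (5,8).
  So (5,8) = 3.

4,1,3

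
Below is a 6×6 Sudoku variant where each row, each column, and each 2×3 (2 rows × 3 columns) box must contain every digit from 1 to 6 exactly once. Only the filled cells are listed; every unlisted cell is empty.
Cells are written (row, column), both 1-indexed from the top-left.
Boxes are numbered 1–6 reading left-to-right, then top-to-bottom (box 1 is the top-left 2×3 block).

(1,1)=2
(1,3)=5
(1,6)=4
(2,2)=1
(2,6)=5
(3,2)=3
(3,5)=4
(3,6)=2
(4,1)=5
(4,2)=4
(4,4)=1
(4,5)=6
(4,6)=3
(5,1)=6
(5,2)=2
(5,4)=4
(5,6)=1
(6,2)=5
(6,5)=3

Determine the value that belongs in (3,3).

6

Cell (3,3) itself could take any of {1, 6} by direct elimination.
Consider where 6 can go in box 3.
(3,1) is out (column 1 already has a 6).
(4,3) is out (row 4 already has a 6).
So the only cell in box 3 that can hold 6 is (3,3).
Therefore (3,3) = 6.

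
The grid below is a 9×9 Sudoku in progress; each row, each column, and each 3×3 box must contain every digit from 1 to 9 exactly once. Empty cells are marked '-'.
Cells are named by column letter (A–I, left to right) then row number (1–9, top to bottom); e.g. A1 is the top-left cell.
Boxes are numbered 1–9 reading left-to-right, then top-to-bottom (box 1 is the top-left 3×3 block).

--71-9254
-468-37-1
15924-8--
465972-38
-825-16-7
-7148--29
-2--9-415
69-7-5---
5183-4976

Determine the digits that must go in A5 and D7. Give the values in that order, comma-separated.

For A5:
  Consider where 9 can go in row 5.
  E5 is out (column E already has a 9).
  H5 is out (box 6 already has a 9).
  So the only cell in row 5 that can hold 9 is A5.
  So A5 = 9.
For D7:
  Row 7 already contains {1, 2, 4, 5, 9}.
  Column D already contains {1, 2, 3, 4, 5, 7, 8, 9}.
  Its 3×3 block (box 8) already contains {3, 4, 5, 7, 9}.
  The only value from 1–9 not eliminated is 6, so D7 = 6.

9,6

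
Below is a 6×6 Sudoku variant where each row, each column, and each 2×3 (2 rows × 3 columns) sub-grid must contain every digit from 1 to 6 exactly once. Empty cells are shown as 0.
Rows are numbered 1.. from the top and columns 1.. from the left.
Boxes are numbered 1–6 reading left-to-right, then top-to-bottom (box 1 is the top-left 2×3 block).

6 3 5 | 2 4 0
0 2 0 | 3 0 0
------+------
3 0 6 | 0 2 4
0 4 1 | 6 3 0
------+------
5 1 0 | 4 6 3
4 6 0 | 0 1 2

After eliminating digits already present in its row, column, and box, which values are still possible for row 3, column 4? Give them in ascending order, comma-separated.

Row 3 already contains {2, 3, 4, 6}.
Column 4 already contains {2, 3, 4, 6}.
Its 2×3 block (box 4) already contains {2, 3, 4, 6}.
Removing those from 1–6 leaves {1, 5} as the candidates for row 3, column 4.

1,5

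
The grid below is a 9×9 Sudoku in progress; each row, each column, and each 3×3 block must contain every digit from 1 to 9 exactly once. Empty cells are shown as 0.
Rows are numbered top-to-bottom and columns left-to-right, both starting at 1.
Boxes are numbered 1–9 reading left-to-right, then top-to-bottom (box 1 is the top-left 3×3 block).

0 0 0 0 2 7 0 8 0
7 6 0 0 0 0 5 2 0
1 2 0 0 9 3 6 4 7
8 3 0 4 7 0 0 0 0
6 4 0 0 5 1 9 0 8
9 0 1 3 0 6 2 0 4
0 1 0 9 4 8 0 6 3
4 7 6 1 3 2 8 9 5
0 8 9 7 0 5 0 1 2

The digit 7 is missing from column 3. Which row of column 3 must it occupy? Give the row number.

5

Consider where 7 can go in column 3.
r1c3 is out (row 1 already has a 7).
r2c3 is out (row 2 already has a 7).
r3c3 is out (row 3 already has a 7).
r4c3 is out (row 4 already has a 7).
r7c3 is out (box 7 already has a 7).
So the only cell in column 3 that can hold 7 is r5c3.
That is row 5.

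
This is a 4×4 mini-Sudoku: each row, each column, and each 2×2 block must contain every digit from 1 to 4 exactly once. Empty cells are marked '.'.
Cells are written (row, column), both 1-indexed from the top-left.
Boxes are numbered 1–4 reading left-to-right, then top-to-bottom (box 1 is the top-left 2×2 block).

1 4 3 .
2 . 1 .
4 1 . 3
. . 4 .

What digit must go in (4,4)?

Cell (4,4) itself could take any of {1, 2} by direct elimination.
Consider where 1 can go in box 4.
(3,3) is out (row 3 already has a 1).
So the only cell in box 4 that can hold 1 is (4,4).
Therefore (4,4) = 1.

1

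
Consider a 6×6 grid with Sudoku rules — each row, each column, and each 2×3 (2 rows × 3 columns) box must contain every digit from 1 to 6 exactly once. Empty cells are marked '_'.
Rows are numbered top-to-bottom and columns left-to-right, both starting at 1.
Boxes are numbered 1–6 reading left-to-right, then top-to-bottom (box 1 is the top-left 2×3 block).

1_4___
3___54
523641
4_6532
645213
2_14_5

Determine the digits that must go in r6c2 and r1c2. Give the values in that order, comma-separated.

3,5

For r6c2:
  Row 6 already contains {1, 2, 4, 5}.
  Column 2 already contains {2, 4}.
  Its 2×3 block (box 5) already contains {1, 2, 4, 5, 6}.
  The only value from 1–6 not eliminated is 3, so r6c2 = 3.
For r1c2:
  Consider where 5 can go in column 2.
  r2c2 is out (row 2 already has a 5).
  r4c2 is out (row 4 already has a 5).
  r6c2 is out (row 6 already has a 5).
  So the only cell in column 2 that can hold 5 is r1c2.
  So r1c2 = 5.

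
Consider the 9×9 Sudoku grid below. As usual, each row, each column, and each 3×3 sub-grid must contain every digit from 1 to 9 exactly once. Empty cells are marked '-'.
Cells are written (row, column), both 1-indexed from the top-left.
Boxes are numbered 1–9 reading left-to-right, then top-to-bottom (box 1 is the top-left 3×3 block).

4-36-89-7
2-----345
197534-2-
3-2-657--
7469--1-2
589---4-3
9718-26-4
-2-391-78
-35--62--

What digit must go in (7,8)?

Cell (7,8) itself could take any of {3, 5} by direct elimination.
Consider where 3 can go in column 8.
(1,8) is out (row 1 already has a 3).
(4,8) is out (row 4 already has a 3).
(5,8) is out (box 6 already has a 3).
(6,8) is out (row 6 already has a 3).
(9,8) is out (row 9 already has a 3).
So the only cell in column 8 that can hold 3 is (7,8).
Therefore (7,8) = 3.

3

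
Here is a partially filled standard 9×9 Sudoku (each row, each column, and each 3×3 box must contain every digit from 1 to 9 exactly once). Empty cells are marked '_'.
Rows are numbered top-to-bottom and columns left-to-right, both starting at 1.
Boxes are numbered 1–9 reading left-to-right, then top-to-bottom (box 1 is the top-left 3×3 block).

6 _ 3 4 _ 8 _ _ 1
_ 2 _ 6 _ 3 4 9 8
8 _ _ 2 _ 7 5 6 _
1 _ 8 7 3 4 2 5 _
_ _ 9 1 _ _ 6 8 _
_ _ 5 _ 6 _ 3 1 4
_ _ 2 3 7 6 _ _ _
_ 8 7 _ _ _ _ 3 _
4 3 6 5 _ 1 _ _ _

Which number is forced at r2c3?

Row 2 already contains {2, 3, 4, 6, 8, 9}.
Column 3 already contains {2, 3, 5, 6, 7, 8, 9}.
Its 3×3 block (box 1) already contains {2, 3, 6, 8}.
The only value from 1–9 not eliminated is 1, so r2c3 = 1.

1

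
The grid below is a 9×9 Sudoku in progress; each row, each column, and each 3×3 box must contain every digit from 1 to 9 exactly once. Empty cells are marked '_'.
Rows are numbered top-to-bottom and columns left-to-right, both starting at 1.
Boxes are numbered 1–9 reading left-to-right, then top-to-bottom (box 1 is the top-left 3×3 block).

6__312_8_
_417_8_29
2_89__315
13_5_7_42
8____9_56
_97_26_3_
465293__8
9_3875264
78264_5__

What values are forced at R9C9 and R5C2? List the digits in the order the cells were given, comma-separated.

3,2

For R9C9:
  Consider where 3 can go in row 9.
  R9C6 is out (column 6 already has a 3).
  R9C8 is out (column 8 already has a 3).
  So the only cell in row 9 that can hold 3 is R9C9.
  So R9C9 = 3.
For R5C2:
  Row 5 already contains {5, 6, 8, 9}.
  Column 2 already contains {3, 4, 6, 8, 9}.
  Its 3×3 block (box 4) already contains {1, 3, 7, 8, 9}.
  The only value from 1–9 not eliminated is 2, so R5C2 = 2.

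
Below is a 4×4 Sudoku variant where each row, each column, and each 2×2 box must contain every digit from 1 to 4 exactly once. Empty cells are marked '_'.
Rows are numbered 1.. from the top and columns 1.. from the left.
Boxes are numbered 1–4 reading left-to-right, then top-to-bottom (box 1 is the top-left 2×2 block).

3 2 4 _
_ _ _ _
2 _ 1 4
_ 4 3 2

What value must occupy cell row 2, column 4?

3

Cell row 2, column 4 itself could take any of {1, 3} by direct elimination.
Consider where 3 can go in column 4.
row 1, column 4 is out (row 1 already has a 3).
So the only cell in column 4 that can hold 3 is row 2, column 4.
Therefore row 2, column 4 = 3.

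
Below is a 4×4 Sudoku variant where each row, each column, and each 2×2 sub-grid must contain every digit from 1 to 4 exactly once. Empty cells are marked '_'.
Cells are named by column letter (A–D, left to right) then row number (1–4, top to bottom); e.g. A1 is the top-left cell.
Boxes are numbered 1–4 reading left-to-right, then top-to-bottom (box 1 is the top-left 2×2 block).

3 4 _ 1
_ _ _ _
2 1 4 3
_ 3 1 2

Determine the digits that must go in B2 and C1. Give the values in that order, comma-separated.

2,2

For B2:
  Row 2 already contains {}.
  Column B already contains {1, 3, 4}.
  Its 2×2 block (box 1) already contains {3, 4}.
  The only value from 1–4 not eliminated is 2, so B2 = 2.
For C1:
  Row 1 already contains {1, 3, 4}.
  Column C already contains {1, 4}.
  Its 2×2 block (box 2) already contains {1}.
  The only value from 1–4 not eliminated is 2, so C1 = 2.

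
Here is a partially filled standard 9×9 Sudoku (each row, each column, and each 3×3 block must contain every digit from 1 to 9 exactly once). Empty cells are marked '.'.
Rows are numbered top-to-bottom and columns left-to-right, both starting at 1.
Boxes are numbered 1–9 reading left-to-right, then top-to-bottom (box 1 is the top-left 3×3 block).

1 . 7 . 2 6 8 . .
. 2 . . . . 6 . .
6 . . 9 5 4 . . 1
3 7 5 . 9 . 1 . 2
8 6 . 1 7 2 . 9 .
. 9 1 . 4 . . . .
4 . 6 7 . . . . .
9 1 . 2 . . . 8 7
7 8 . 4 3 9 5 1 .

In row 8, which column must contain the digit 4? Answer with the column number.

7

Consider where 4 can go in row 8.
r8c3 is out (box 7 already has a 4).
r8c5 is out (column 5 already has a 4).
r8c6 is out (column 6 already has a 4).
So the only cell in row 8 that can hold 4 is r8c7.
That is column 7.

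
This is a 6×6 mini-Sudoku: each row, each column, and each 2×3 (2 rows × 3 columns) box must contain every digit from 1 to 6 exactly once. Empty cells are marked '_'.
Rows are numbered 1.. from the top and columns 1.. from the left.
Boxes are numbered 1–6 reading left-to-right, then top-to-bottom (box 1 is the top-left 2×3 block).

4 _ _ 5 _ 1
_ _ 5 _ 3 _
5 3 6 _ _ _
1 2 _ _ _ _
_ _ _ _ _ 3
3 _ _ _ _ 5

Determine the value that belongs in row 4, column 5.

Cell row 4, column 5 itself could take any of {4, 5, 6} by direct elimination.
Consider where 5 can go in box 4.
row 3, column 4 is out (row 3 already has a 5).
row 3, column 5 is out (row 3 already has a 5).
row 3, column 6 is out (row 3 already has a 5).
row 4, column 4 is out (column 4 already has a 5).
row 4, column 6 is out (column 6 already has a 5).
So the only cell in box 4 that can hold 5 is row 4, column 5.
Therefore row 4, column 5 = 5.

5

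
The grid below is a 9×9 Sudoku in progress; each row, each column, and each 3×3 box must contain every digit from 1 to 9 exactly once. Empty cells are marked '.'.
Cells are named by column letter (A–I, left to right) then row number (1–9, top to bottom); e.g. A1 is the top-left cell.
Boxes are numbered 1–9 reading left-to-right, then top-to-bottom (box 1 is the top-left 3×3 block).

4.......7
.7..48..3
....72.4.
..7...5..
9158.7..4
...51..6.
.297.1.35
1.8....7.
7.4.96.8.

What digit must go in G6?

Cell G6 itself could take any of {2, 3, 7, 8, 9} by direct elimination.
Consider where 7 can go in column G.
G1 is out (row 1 already has a 7). G2 is out (row 2 already has a 7). G3 is out (row 3 already has a 7). G5 is out (row 5 already has a 7). The remaining empty cells in column G are similarly blocked.
So the only cell in column G that can hold 7 is G6.
Therefore G6 = 7.

7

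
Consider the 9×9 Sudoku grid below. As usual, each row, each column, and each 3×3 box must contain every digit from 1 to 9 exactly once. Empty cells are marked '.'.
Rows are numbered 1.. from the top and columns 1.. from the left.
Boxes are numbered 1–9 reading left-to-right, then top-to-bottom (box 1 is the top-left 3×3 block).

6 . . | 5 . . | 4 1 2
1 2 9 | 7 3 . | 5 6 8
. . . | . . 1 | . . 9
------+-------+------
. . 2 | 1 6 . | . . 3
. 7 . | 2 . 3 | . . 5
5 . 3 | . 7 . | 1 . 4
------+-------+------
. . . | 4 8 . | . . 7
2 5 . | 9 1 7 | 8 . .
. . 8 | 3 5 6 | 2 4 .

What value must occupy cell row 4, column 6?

Cell row 4, column 6 itself could take any of {4, 5, 8, 9} by direct elimination.
Consider where 5 can go in column 6.
row 1, column 6 is out (row 1 already has a 5).
row 2, column 6 is out (row 2 already has a 5).
row 6, column 6 is out (row 6 already has a 5).
row 7, column 6 is out (box 8 already has a 5).
So the only cell in column 6 that can hold 5 is row 4, column 6.
Therefore row 4, column 6 = 5.

5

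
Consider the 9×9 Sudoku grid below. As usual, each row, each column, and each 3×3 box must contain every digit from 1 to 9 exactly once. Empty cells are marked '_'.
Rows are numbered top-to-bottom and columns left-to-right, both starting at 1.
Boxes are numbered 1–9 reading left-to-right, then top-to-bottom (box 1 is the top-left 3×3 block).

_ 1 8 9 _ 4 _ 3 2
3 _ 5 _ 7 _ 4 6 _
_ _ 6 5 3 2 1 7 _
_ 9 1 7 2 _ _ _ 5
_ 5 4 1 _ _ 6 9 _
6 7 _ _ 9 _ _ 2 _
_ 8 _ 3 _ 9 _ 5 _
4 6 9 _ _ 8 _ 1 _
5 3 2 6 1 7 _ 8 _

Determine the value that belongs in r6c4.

Cell r6c4 itself could take any of {4, 8} by direct elimination.
Consider where 4 can go in box 5.
r4c6 is out (column 6 already has a 4).
r5c5 is out (row 5 already has a 4).
r5c6 is out (row 5 already has a 4).
r6c6 is out (column 6 already has a 4).
So the only cell in box 5 that can hold 4 is r6c4.
Therefore r6c4 = 4.

4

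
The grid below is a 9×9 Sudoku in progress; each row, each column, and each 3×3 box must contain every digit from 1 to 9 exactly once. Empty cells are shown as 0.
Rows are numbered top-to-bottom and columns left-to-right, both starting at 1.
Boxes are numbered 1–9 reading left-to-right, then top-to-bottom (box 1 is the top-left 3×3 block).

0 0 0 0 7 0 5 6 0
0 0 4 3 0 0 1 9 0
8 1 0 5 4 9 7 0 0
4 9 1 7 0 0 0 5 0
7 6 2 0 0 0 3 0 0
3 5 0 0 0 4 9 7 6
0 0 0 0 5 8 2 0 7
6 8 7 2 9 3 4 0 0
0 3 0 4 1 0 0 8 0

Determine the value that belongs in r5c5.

8

Row 5 already contains {2, 3, 6, 7}.
Column 5 already contains {1, 4, 5, 7, 9}.
Its 3×3 block (box 5) already contains {4, 7}.
The only value from 1–9 not eliminated is 8, so r5c5 = 8.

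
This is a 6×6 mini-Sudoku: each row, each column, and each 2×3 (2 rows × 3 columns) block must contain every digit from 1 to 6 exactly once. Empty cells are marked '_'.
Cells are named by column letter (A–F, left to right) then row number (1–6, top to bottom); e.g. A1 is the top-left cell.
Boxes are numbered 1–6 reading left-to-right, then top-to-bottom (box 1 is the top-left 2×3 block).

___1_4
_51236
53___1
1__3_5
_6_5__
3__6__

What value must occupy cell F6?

Row 6 already contains {3, 6}.
Column F already contains {1, 4, 5, 6}.
Its 2×3 block (box 6) already contains {5, 6}.
The only value from 1–6 not eliminated is 2, so F6 = 2.

2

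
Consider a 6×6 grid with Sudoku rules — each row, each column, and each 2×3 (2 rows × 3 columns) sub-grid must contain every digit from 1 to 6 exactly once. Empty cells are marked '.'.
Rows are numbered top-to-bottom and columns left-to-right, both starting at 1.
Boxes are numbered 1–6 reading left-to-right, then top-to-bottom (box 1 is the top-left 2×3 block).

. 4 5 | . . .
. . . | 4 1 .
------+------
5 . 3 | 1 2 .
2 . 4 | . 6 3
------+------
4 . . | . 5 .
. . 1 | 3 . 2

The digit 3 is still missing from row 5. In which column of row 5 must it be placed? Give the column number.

2

Consider where 3 can go in row 5.
r5c3 is out (column 3 already has a 3).
r5c4 is out (column 4 already has a 3).
r5c6 is out (column 6 already has a 3).
So the only cell in row 5 that can hold 3 is r5c2.
That is column 2.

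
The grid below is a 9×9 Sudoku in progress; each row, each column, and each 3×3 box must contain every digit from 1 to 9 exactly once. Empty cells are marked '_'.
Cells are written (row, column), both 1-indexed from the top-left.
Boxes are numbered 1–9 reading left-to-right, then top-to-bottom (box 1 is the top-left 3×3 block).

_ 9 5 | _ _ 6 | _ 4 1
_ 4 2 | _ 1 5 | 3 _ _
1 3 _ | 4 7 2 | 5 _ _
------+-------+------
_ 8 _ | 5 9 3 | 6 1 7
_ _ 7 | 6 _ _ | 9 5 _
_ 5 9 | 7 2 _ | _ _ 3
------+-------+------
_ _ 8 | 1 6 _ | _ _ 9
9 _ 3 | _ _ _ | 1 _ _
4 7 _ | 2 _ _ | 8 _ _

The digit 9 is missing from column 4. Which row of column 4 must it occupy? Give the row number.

2

Consider where 9 can go in column 4.
(1,4) is out (row 1 already has a 9).
(8,4) is out (row 8 already has a 9).
So the only cell in column 4 that can hold 9 is (2,4).
That is row 2.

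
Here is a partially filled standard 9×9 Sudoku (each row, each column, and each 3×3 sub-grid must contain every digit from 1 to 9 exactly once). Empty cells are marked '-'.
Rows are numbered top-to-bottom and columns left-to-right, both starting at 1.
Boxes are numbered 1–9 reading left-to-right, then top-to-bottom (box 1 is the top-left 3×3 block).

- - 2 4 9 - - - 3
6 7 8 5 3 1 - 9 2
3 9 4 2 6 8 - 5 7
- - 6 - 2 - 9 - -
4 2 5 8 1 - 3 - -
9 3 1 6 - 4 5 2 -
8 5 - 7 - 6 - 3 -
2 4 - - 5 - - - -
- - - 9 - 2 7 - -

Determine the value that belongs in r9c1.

1

Row 9 already contains {2, 7, 9}.
Column 1 already contains {2, 3, 4, 6, 8, 9}.
Its 3×3 block (box 7) already contains {2, 4, 5, 8}.
The only value from 1–9 not eliminated is 1, so r9c1 = 1.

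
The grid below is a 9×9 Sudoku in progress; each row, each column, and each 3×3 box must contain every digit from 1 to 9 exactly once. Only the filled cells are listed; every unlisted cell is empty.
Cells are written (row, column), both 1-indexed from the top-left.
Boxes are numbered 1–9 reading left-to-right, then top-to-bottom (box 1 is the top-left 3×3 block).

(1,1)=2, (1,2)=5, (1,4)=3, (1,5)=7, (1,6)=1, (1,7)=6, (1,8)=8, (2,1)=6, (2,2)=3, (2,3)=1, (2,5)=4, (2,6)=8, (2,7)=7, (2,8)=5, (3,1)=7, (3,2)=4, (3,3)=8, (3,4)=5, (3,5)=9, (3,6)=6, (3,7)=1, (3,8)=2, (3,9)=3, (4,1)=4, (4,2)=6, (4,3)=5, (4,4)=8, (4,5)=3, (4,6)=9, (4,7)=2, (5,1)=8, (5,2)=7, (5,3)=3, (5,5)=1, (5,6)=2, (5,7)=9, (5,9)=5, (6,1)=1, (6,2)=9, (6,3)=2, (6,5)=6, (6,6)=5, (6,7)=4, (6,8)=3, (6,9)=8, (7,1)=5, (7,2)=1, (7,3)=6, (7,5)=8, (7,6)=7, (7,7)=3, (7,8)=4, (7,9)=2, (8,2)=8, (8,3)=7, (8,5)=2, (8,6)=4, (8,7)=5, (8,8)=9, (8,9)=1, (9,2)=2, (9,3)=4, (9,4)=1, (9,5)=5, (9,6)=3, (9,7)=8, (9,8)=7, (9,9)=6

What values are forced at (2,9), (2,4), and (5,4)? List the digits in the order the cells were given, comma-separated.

9,2,4

For (2,9):
  Row 2 already contains {1, 3, 4, 5, 6, 7, 8}.
  Column 9 already contains {1, 2, 3, 5, 6, 8}.
  Its 3×3 block (box 3) already contains {1, 2, 3, 5, 6, 7, 8}.
  The only value from 1–9 not eliminated is 9, so (2,9) = 9.
For (2,4):
  Row 2 already contains {1, 3, 4, 5, 6, 7, 8}.
  Column 4 already contains {1, 3, 5, 8}.
  Its 3×3 block (box 2) already contains {1, 3, 4, 5, 6, 7, 8, 9}.
  The only value from 1–9 not eliminated is 2, so (2,4) = 2.
For (5,4):
  Row 5 already contains {1, 2, 3, 5, 7, 8, 9}.
  Column 4 already contains {1, 3, 5, 8}.
  Its 3×3 block (box 5) already contains {1, 2, 3, 5, 6, 8, 9}.
  The only value from 1–9 not eliminated is 4, so (5,4) = 4.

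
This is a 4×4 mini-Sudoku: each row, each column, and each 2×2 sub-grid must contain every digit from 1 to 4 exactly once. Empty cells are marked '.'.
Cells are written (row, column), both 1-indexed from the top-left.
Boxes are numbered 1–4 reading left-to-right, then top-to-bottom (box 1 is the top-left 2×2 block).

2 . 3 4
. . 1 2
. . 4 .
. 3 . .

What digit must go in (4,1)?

4

Cell (4,1) itself could take any of {1, 4} by direct elimination.
Consider where 4 can go in row 4.
(4,3) is out (column 3 already has a 4).
(4,4) is out (column 4 already has a 4).
So the only cell in row 4 that can hold 4 is (4,1).
Therefore (4,1) = 4.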